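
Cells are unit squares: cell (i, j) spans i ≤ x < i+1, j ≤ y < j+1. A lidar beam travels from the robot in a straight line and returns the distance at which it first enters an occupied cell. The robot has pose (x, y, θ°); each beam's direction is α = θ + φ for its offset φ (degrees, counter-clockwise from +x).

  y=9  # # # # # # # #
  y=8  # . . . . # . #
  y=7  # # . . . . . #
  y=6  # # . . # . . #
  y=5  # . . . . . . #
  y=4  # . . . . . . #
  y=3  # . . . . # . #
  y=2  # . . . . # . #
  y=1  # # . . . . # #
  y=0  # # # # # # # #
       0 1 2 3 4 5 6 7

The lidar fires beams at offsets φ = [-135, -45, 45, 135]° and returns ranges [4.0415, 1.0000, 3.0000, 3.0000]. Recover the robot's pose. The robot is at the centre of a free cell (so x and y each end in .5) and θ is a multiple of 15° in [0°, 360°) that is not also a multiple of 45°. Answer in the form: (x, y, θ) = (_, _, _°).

(x, y, θ) = (2.5, 5.5, 195°)

Candidates: 40 free-cell centres × 16 headings = 640 poses. Raycast each; keep the one whose scan matches to 4 dp.
  (1.5, 3.5, 240°): beam 1 = 1.9319 ≠ 4.0415 ✗
  (6.5, 7.5, 195°): beam 1 = 1.0000 ≠ 4.0415 ✗
  (4.5, 2.5, 60°): beam 1 = 1.5529 ≠ 4.0415 ✗
  (4.5, 2.5, 120°): beam 1 = 0.5176 ≠ 4.0415 ✗
  …
  (2.5, 5.5, 195°): r_1=4.0415, r_2=1.0000, r_3=3.0000, r_4=3.0000 — all match ✓
Unique over the lattice → pose = (2.5, 5.5, 195°).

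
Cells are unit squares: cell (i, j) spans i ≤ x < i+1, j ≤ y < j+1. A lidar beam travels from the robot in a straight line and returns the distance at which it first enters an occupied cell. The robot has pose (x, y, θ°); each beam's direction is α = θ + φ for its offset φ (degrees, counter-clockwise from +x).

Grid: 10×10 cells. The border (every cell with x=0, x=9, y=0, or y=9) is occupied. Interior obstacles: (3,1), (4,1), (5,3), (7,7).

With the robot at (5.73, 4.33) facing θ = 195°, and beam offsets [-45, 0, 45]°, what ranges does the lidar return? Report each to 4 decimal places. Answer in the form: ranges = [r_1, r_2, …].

ranges = [5.4617, 4.8969, 0.3811]

beam 1: φ=-45°, α=150°
  d=(-0.8660,0.5000)  start (5,4)  tX=0.8429 tY=1.3400  stride 1/|dx|=1.1547 1/|dy|=2.0000
    cross x-line → (4,4), t=0.8429
    cross y-line → (4,5), t=1.3400
    cross x-line → (3,5), t=1.9976
    cross x-line → (2,5), t=3.1523
    cross y-line → (2,6), t=3.3400
    cross x-line → (1,6), t=4.3070
    cross y-line → (1,7), t=5.3400
    cross x-line → (0,7), t=5.4617 (wall)
  → r_1 = 5.4617
beam 2: φ=0°, α=195°
  d=(-0.9659,-0.2588)  start (5,4)  tX=0.7558 tY=1.2750  stride 1/|dx|=1.0353 1/|dy|=3.8637
    cross x-line → (4,4), t=0.7558
    cross y-line → (4,3), t=1.2750
    cross x-line → (3,3), t=1.7910
    cross x-line → (2,3), t=2.8263
    cross x-line → (1,3), t=3.8616
    cross x-line → (0,3), t=4.8969 (wall)
  → r_2 = 4.8969
beam 3: φ=45°, α=240°
  d=(-0.5000,-0.8660)  start (5,4)  tX=1.4600 tY=0.3811  stride 1/|dx|=2.0000 1/|dy|=1.1547
    cross y-line → (5,3), t=0.3811 (wall)
  → r_3 = 0.3811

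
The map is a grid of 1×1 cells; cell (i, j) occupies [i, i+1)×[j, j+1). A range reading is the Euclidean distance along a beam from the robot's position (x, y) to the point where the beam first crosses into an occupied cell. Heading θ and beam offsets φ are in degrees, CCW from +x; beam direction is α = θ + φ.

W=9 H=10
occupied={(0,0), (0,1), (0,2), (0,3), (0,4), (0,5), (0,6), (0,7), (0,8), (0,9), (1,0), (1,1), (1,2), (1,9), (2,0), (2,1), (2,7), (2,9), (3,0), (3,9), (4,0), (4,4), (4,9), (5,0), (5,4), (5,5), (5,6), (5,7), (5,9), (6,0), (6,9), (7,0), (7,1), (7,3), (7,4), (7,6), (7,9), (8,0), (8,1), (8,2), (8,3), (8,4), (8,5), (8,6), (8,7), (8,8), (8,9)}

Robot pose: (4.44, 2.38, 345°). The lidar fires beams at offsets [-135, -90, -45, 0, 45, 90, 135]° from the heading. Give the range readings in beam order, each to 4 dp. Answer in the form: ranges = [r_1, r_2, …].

beam 1: φ=-135°, α=210°
  direction (-0.8660, -0.5000); cell (4,2); t to first gridline: x 0.5081, y 0.7600 (then +1.1547 / +2.0000)
    (3,2) via x @ 0.5081
    (3,1) via y @ 0.7600
    (2,1) via x @ 1.6628  # hit
  → r_1 = 1.6628
beam 2: φ=-90°, α=255°
  direction (-0.2588, -0.9659); cell (4,2); t to first gridline: x 1.7000, y 0.3934 (then +3.8637 / +1.0353)
    (4,1) via y @ 0.3934
    (4,0) via y @ 1.4287  # hit
  → r_2 = 1.4287
beam 3: φ=-45°, α=300°
  direction (0.5000, -0.8660); cell (4,2); t to first gridline: x 1.1200, y 0.4388 (then +2.0000 / +1.1547)
    (4,1) via y @ 0.4388
    (5,1) via x @ 1.1200
    (5,0) via y @ 1.5935  # hit
  → r_3 = 1.5935
beam 4: φ=0°, α=345°
  direction (0.9659, -0.2588); cell (4,2); t to first gridline: x 0.5798, y 1.4682 (then +1.0353 / +3.8637)
    (5,2) via x @ 0.5798
    (5,1) via y @ 1.4682
    (6,1) via x @ 1.6150
    (7,1) via x @ 2.6503  # hit
  → r_4 = 2.6503
beam 5: φ=45°, α=30°
  direction (0.8660, 0.5000); cell (4,2); t to first gridline: x 0.6466, y 1.2400 (then +1.1547 / +2.0000)
    (5,2) via x @ 0.6466
    (5,3) via y @ 1.2400
    (6,3) via x @ 1.8013
    (7,3) via x @ 2.9560  # hit
  → r_5 = 2.9560
beam 6: φ=90°, α=75°
  direction (0.2588, 0.9659); cell (4,2); t to first gridline: x 2.1637, y 0.6419 (then +3.8637 / +1.0353)
    (4,3) via y @ 0.6419
    (4,4) via y @ 1.6771  # hit
  → r_6 = 1.6771
beam 7: φ=135°, α=120°
  direction (-0.5000, 0.8660); cell (4,2); t to first gridline: x 0.8800, y 0.7159 (then +2.0000 / +1.1547)
    (4,3) via y @ 0.7159
    (3,3) via x @ 0.8800
    (3,4) via y @ 1.8706
    (2,4) via x @ 2.8800
    (2,5) via y @ 3.0253
    (2,6) via y @ 4.1800
    (1,6) via x @ 4.8800
    (1,7) via y @ 5.3347
    (1,8) via y @ 6.4894
    (0,8) via x @ 6.8800  # hit
  → r_7 = 6.8800

ranges = [1.6628, 1.4287, 1.5935, 2.6503, 2.9560, 1.6771, 6.8800]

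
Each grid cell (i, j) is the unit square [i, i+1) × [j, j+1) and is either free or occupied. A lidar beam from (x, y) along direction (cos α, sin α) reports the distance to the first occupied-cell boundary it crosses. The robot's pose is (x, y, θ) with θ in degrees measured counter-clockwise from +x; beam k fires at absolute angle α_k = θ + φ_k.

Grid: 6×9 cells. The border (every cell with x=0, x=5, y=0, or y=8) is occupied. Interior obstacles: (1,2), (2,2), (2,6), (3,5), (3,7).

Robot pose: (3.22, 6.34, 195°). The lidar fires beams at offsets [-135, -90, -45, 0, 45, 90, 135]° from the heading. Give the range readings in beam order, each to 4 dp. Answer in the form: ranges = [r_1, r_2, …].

beam 1: φ=-135°, α=60°
  cosα=0.5000 sinα=0.8660 | (3,6) | tMaxX 1.5600 tMaxY 0.7621 | tΔX 2.0000 tΔY 1.1547
    t=0.7621 [y] (3,7) — stop
  → r_1 = 0.7621
beam 2: φ=-90°, α=105°
  cosα=-0.2588 sinα=0.9659 | (3,6) | tMaxX 0.8500 tMaxY 0.6833 | tΔX 3.8637 tΔY 1.0353
    t=0.6833 [y] (3,7) — stop
  → r_2 = 0.6833
beam 3: φ=-45°, α=150°
  cosα=-0.8660 sinα=0.5000 | (3,6) | tMaxX 0.2540 tMaxY 1.3200 | tΔX 1.1547 tΔY 2.0000
    t=0.2540 [x] (2,6) — stop
  → r_3 = 0.2540
beam 4: φ=0°, α=195°
  cosα=-0.9659 sinα=-0.2588 | (3,6) | tMaxX 0.2278 tMaxY 1.3137 | tΔX 1.0353 tΔY 3.8637
    t=0.2278 [x] (2,6) — stop
  → r_4 = 0.2278
beam 5: φ=45°, α=240°
  cosα=-0.5000 sinα=-0.8660 | (3,6) | tMaxX 0.4400 tMaxY 0.3926 | tΔX 2.0000 tΔY 1.1547
    t=0.3926 [y] (3,5) — stop
  → r_5 = 0.3926
beam 6: φ=90°, α=285°
  cosα=0.2588 sinα=-0.9659 | (3,6) | tMaxX 3.0137 tMaxY 0.3520 | tΔX 3.8637 tΔY 1.0353
    t=0.3520 [y] (3,5) — stop
  → r_6 = 0.3520
beam 7: φ=135°, α=330°
  cosα=0.8660 sinα=-0.5000 | (3,6) | tMaxX 0.9007 tMaxY 0.6800 | tΔX 1.1547 tΔY 2.0000
    t=0.6800 [y] (3,5) — stop
  → r_7 = 0.6800

ranges = [0.7621, 0.6833, 0.2540, 0.2278, 0.3926, 0.3520, 0.6800]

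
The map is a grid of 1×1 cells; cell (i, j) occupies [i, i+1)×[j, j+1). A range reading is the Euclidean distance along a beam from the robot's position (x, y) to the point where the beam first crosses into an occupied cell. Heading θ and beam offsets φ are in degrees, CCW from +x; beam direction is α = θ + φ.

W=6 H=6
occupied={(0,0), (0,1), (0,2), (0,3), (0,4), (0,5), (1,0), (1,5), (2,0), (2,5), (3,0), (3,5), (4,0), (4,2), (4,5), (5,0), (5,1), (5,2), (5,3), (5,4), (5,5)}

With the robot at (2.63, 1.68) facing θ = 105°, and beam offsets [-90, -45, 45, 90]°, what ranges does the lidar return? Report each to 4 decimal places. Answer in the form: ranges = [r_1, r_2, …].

beam 1: φ=-90°, α=15°
  dir = (cos 15°, sin 15°) = (0.9659, 0.2588); from cell (2,1)
  next x-line at t=0.3831, next y-line at t=1.2364; Δt_x=1.0353, Δt_y=3.8637
    x: enter (3,1) at t=0.3831
    y: enter (3,2) at t=1.2364
    x: enter (4,2) at t=1.4183 ← occupied
  → r_1 = 1.4183
beam 2: φ=-45°, α=60°
  dir = (cos 60°, sin 60°) = (0.5000, 0.8660); from cell (2,1)
  next x-line at t=0.7400, next y-line at t=0.3695; Δt_x=2.0000, Δt_y=1.1547
    y: enter (2,2) at t=0.3695
    x: enter (3,2) at t=0.7400
    y: enter (3,3) at t=1.5242
    y: enter (3,4) at t=2.6789
    x: enter (4,4) at t=2.7400
    y: enter (4,5) at t=3.8336 ← occupied
  → r_2 = 3.8336
beam 3: φ=45°, α=150°
  dir = (cos 150°, sin 150°) = (-0.8660, 0.5000); from cell (2,1)
  next x-line at t=0.7275, next y-line at t=0.6400; Δt_x=1.1547, Δt_y=2.0000
    y: enter (2,2) at t=0.6400
    x: enter (1,2) at t=0.7275
    x: enter (0,2) at t=1.8822 ← occupied
  → r_3 = 1.8822
beam 4: φ=90°, α=195°
  dir = (cos 195°, sin 195°) = (-0.9659, -0.2588); from cell (2,1)
  next x-line at t=0.6522, next y-line at t=2.6273; Δt_x=1.0353, Δt_y=3.8637
    x: enter (1,1) at t=0.6522
    x: enter (0,1) at t=1.6875 ← occupied
  → r_4 = 1.6875

ranges = [1.4183, 3.8336, 1.8822, 1.6875]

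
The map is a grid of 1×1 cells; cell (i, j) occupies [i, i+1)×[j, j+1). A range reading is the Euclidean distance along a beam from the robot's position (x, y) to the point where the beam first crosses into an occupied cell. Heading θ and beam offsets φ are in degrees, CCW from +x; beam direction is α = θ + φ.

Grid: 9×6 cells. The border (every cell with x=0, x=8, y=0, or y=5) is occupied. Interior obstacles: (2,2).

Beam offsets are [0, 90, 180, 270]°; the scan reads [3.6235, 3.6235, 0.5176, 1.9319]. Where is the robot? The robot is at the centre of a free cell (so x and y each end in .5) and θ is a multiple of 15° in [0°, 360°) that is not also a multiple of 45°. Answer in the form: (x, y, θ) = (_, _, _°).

Candidates: 27 free-cell centres × 16 headings = 432 poses. Raycast each; keep the one whose scan matches to 4 dp.
  (3.5, 2.5, 240°): beam 1 = 1.7321 ≠ 3.6235 ✗
  (1.5, 4.5, 75°): beam 1 = 0.5176 ≠ 3.6235 ✗
  (3.5, 4.5, 105°): beam 1 = 0.5176 ≠ 3.6235 ✗
  …
  (4.5, 4.5, 255°): r_1=3.6235, r_2=3.6235, r_3=0.5176, r_4=1.9319 — all match ✓
No second candidate reproduces the full scan.

(x, y, θ) = (4.5, 4.5, 255°)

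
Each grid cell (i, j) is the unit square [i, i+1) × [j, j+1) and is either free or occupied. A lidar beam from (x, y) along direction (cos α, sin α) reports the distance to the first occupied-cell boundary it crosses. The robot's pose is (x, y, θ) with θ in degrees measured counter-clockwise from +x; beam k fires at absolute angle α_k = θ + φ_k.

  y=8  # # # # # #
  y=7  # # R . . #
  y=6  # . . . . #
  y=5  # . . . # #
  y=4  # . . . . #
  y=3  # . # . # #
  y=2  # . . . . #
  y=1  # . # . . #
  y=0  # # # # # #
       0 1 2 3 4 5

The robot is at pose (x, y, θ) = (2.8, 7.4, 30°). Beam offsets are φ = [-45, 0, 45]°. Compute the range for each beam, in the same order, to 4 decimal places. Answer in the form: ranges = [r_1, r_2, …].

ranges = [2.2776, 1.2000, 0.6212]

beam 1: φ=-45°, α=345°
  cosα=0.9659 sinα=-0.2588 | (2,7) | tMaxX 0.2071 tMaxY 1.5455 | tΔX 1.0353 tΔY 3.8637
    t=0.2071 [x] (3,7)
    t=1.2423 [x] (4,7)
    t=1.5455 [y] (4,6)
    t=2.2776 [x] (5,6) — stop
  → r_1 = 2.2776
beam 2: φ=0°, α=30°
  cosα=0.8660 sinα=0.5000 | (2,7) | tMaxX 0.2309 tMaxY 1.2000 | tΔX 1.1547 tΔY 2.0000
    t=0.2309 [x] (3,7)
    t=1.2000 [y] (3,8) — stop
  → r_2 = 1.2000
beam 3: φ=45°, α=75°
  cosα=0.2588 sinα=0.9659 | (2,7) | tMaxX 0.7727 tMaxY 0.6212 | tΔX 3.8637 tΔY 1.0353
    t=0.6212 [y] (2,8) — stop
  → r_3 = 0.6212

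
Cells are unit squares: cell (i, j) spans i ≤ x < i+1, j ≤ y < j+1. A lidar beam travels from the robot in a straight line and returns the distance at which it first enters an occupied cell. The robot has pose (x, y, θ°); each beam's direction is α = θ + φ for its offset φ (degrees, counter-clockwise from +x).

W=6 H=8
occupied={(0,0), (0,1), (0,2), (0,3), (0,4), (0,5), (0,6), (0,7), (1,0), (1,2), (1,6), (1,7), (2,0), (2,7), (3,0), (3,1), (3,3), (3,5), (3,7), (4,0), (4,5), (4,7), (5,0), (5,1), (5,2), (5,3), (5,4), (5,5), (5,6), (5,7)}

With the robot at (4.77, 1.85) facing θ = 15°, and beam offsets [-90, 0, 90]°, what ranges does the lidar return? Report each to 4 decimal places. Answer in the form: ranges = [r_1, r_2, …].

beam 1: φ=-90°, α=285°
  d=(0.2588,-0.9659)  start (4,1)  tX=0.8887 tY=0.8800  stride 1/|dx|=3.8637 1/|dy|=1.0353
    cross y-line → (4,0), t=0.8800 (wall)
  → r_1 = 0.8800
beam 2: φ=0°, α=15°
  d=(0.9659,0.2588)  start (4,1)  tX=0.2381 tY=0.5796  stride 1/|dx|=1.0353 1/|dy|=3.8637
    cross x-line → (5,1), t=0.2381 (wall)
  → r_2 = 0.2381
beam 3: φ=90°, α=105°
  d=(-0.2588,0.9659)  start (4,1)  tX=2.9751 tY=0.1553  stride 1/|dx|=3.8637 1/|dy|=1.0353
    cross y-line → (4,2), t=0.1553
    cross y-line → (4,3), t=1.1906
    cross y-line → (4,4), t=2.2258
    cross x-line → (3,4), t=2.9751
    cross y-line → (3,5), t=3.2611 (wall)
  → r_3 = 3.2611

ranges = [0.8800, 0.2381, 3.2611]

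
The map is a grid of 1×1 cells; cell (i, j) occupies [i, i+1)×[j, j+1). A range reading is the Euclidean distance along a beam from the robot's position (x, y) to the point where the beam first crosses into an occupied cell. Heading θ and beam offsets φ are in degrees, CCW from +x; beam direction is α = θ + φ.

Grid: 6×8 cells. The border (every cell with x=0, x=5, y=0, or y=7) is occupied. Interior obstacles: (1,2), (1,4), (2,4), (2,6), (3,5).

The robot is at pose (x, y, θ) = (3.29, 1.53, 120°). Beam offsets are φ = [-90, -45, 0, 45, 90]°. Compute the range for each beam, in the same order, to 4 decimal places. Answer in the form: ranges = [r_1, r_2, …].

beam 1: φ=-90°, α=30°
  direction (0.8660, 0.5000); cell (3,1); t to first gridline: x 0.8198, y 0.9400 (then +1.1547 / +2.0000)
    (4,1) via x @ 0.8198
    (4,2) via y @ 0.9400
    (5,2) via x @ 1.9745  # hit
  → r_1 = 1.9745
beam 2: φ=-45°, α=75°
  direction (0.2588, 0.9659); cell (3,1); t to first gridline: x 2.7432, y 0.4866 (then +3.8637 / +1.0353)
    (3,2) via y @ 0.4866
    (3,3) via y @ 1.5219
    (3,4) via y @ 2.5571
    (4,4) via x @ 2.7432
    (4,5) via y @ 3.5924
    (4,6) via y @ 4.6277
    (4,7) via y @ 5.6630  # hit
  → r_2 = 5.6630
beam 3: φ=0°, α=120°
  direction (-0.5000, 0.8660); cell (3,1); t to first gridline: x 0.5800, y 0.5427 (then +2.0000 / +1.1547)
    (3,2) via y @ 0.5427
    (2,2) via x @ 0.5800
    (2,3) via y @ 1.6974
    (1,3) via x @ 2.5800
    (1,4) via y @ 2.8521  # hit
  → r_3 = 2.8521
beam 4: φ=45°, α=165°
  direction (-0.9659, 0.2588); cell (3,1); t to first gridline: x 0.3002, y 1.8159 (then +1.0353 / +3.8637)
    (2,1) via x @ 0.3002
    (1,1) via x @ 1.3355
    (1,2) via y @ 1.8159  # hit
  → r_4 = 1.8159
beam 5: φ=90°, α=210°
  direction (-0.8660, -0.5000); cell (3,1); t to first gridline: x 0.3349, y 1.0600 (then +1.1547 / +2.0000)
    (2,1) via x @ 0.3349
    (2,0) via y @ 1.0600  # hit
  → r_5 = 1.0600

ranges = [1.9745, 5.6630, 2.8521, 1.8159, 1.0600]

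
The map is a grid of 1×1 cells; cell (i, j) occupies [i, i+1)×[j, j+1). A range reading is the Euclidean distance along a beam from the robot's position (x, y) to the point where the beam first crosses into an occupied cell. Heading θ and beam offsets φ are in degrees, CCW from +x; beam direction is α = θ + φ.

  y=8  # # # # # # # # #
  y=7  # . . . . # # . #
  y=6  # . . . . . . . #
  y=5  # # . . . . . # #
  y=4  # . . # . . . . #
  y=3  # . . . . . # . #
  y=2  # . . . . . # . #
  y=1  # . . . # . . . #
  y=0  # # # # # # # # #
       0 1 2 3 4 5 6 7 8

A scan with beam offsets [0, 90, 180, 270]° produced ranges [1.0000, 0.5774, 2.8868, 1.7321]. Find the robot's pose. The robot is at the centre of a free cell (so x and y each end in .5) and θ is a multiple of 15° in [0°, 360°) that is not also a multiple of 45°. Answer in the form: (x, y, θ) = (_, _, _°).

(x, y, θ) = (1.5, 3.5, 120°)

The pose lattice has 41·16 = 656 candidates. Test each by forward raycasting.
  (7.5, 3.5, 120°): beam 1 = 4.0415 ≠ 1.0000 ✗
  (2.5, 3.5, 15°): beam 1 = 5.6940 ≠ 1.0000 ✗
  (5.5, 5.5, 330°): beam 1 = 2.8868 ≠ 1.0000 ✗
  (6.5, 5.5, 300°): beam 1 = 3.0000 ≠ 1.0000 ✗
  …
  (1.5, 3.5, 120°): r_1=1.0000, r_2=0.5774, r_3=2.8868, r_4=1.7321 — all match ✓
Only this pose fits every beam.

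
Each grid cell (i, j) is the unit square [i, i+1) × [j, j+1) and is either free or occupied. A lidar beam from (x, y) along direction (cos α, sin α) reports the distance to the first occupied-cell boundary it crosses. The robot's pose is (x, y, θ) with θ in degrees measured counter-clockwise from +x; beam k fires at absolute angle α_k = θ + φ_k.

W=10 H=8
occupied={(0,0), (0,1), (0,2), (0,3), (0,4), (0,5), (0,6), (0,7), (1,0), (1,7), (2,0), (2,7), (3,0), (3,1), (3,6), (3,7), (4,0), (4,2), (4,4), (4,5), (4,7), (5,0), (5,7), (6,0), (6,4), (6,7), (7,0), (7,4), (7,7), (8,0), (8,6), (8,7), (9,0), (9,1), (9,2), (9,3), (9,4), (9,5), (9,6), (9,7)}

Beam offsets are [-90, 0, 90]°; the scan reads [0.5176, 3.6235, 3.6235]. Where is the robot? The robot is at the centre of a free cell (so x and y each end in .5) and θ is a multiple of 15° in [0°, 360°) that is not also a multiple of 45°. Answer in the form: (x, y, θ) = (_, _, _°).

(x, y, θ) = (8.5, 3.5, 105°)

The pose lattice has 40·16 = 640 candidates. Test each by forward raycasting.
  (5.5, 4.5, 300°): beam 1 = 0.5774 ≠ 0.5176 ✗
  (1.5, 2.5, 30°): beam 1 = 1.7321 ≠ 0.5176 ✗
  (5.5, 5.5, 60°): beam 1 = 1.0000 ≠ 0.5176 ✗
  (6.5, 1.5, 150°): beam 1 = 2.8868 ≠ 0.5176 ✗
  (8.5, 3.5, 285°): beam 1 = 3.6235 ≠ 0.5176 ✗
  …
  (8.5, 3.5, 105°): r_1=0.5176, r_2=3.6235, r_3=3.6235 — all match ✓
No second candidate reproduces the full scan.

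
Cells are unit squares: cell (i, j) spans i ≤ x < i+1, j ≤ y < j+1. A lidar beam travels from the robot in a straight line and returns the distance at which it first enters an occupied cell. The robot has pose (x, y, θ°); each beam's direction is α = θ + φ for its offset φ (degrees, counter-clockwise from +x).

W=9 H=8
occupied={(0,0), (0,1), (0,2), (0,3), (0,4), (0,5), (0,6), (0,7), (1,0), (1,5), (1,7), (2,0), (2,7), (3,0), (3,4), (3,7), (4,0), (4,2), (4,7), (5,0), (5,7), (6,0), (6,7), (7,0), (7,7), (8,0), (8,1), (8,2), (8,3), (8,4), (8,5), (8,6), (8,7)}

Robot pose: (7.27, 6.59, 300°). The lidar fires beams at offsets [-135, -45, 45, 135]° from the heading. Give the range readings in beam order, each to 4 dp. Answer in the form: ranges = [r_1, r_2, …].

beam 1: φ=-135°, α=165°
  cosα=-0.9659 sinα=0.2588 | (7,6) | tMaxX 0.2795 tMaxY 1.5841 | tΔX 1.0353 tΔY 3.8637
    t=0.2795 [x] (6,6)
    t=1.3148 [x] (5,6)
    t=1.5841 [y] (5,7) — stop
  → r_1 = 1.5841
beam 2: φ=-45°, α=255°
  cosα=-0.2588 sinα=-0.9659 | (7,6) | tMaxX 1.0432 tMaxY 0.6108 | tΔX 3.8637 tΔY 1.0353
    t=0.6108 [y] (7,5)
    t=1.0432 [x] (6,5)
    t=1.6461 [y] (6,4)
    t=2.6814 [y] (6,3)
    t=3.7166 [y] (6,2)
    t=4.7519 [y] (6,1)
    t=4.9069 [x] (5,1)
    t=5.7872 [y] (5,0) — stop
  → r_2 = 5.7872
beam 3: φ=45°, α=345°
  cosα=0.9659 sinα=-0.2588 | (7,6) | tMaxX 0.7558 tMaxY 2.2796 | tΔX 1.0353 tΔY 3.8637
    t=0.7558 [x] (8,6) — stop
  → r_3 = 0.7558
beam 4: φ=135°, α=75°
  cosα=0.2588 sinα=0.9659 | (7,6) | tMaxX 2.8205 tMaxY 0.4245 | tΔX 3.8637 tΔY 1.0353
    t=0.4245 [y] (7,7) — stop
  → r_4 = 0.4245

ranges = [1.5841, 5.7872, 0.7558, 0.4245]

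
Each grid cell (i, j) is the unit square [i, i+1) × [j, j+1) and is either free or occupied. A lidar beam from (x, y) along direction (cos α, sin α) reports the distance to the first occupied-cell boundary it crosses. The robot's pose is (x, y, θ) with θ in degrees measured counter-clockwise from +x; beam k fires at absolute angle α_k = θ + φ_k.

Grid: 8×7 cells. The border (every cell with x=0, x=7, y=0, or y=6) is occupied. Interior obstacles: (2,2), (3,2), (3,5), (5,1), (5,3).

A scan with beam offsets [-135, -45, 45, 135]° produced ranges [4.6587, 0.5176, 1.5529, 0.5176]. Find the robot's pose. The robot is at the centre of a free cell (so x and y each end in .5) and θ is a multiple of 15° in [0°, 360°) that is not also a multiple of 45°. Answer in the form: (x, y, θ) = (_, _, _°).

(x, y, θ) = (2.5, 1.5, 150°)

The pose lattice has 25·16 = 400 candidates. Test each by forward raycasting.
  (1.5, 3.5, 255°): beam 1 = 1.0000 ≠ 4.6587 ✗
  (1.5, 1.5, 285°): beam 1 = 0.5774 ≠ 4.6587 ✗
  (4.5, 1.5, 105°): beam 1 = 0.5774 ≠ 4.6587 ✗
  …
  (2.5, 1.5, 150°): r_1=4.6587, r_2=0.5176, r_3=1.5529, r_4=0.5176 — all match ✓
No second candidate reproduces the full scan.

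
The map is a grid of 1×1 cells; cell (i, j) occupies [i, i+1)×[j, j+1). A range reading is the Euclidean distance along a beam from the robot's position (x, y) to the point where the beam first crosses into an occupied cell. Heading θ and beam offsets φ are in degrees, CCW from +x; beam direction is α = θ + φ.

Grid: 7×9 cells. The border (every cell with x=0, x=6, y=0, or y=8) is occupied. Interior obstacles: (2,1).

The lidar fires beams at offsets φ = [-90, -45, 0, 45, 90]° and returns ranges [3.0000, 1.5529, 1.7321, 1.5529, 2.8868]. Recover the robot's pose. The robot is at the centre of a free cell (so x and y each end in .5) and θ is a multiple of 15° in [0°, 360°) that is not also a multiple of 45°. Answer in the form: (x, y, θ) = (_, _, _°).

(x, y, θ) = (2.5, 3.5, 210°)

Candidates: 34 free-cell centres × 16 headings = 544 poses. Raycast each; keep the one whose scan matches to 4 dp.
  (5.5, 1.5, 330°): beam 1 = 0.5774 ≠ 3.0000 ✗
  (4.5, 1.5, 330°): beam 1 = 0.5774 ≠ 3.0000 ✗
  (3.5, 3.5, 240°): beam 1 = 2.8868 ≠ 3.0000 ✗
  …
  (2.5, 3.5, 210°): r_1=3.0000, r_2=1.5529, r_3=1.7321, r_4=1.5529, r_5=2.8868 — all match ✓
No second candidate reproduces the full scan.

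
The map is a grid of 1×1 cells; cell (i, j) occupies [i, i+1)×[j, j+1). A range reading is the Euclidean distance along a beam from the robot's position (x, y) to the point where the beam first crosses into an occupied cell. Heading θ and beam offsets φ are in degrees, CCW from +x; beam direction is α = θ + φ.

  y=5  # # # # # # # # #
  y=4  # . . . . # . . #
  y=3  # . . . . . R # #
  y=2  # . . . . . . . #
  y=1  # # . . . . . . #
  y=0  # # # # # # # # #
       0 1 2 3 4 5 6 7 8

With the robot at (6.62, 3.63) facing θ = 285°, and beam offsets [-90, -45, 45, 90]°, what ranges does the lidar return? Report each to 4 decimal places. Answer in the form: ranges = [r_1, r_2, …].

ranges = [5.8183, 3.0369, 0.4388, 0.3934]

beam 1: φ=-90°, α=195°
  direction (-0.9659, -0.2588); cell (6,3); t to first gridline: x 0.6419, y 2.4341 (then +1.0353 / +3.8637)
    (5,3) via x @ 0.6419
    (4,3) via x @ 1.6771
    (4,2) via y @ 2.4341
    (3,2) via x @ 2.7124
    (2,2) via x @ 3.7477
    (1,2) via x @ 4.7830
    (0,2) via x @ 5.8183  # hit
  → r_1 = 5.8183
beam 2: φ=-45°, α=240°
  direction (-0.5000, -0.8660); cell (6,3); t to first gridline: x 1.2400, y 0.7275 (then +2.0000 / +1.1547)
    (6,2) via y @ 0.7275
    (5,2) via x @ 1.2400
    (5,1) via y @ 1.8822
    (5,0) via y @ 3.0369  # hit
  → r_2 = 3.0369
beam 3: φ=45°, α=330°
  direction (0.8660, -0.5000); cell (6,3); t to first gridline: x 0.4388, y 1.2600 (then +1.1547 / +2.0000)
    (7,3) via x @ 0.4388  # hit
  → r_3 = 0.4388
beam 4: φ=90°, α=15°
  direction (0.9659, 0.2588); cell (6,3); t to first gridline: x 0.3934, y 1.4296 (then +1.0353 / +3.8637)
    (7,3) via x @ 0.3934  # hit
  → r_4 = 0.3934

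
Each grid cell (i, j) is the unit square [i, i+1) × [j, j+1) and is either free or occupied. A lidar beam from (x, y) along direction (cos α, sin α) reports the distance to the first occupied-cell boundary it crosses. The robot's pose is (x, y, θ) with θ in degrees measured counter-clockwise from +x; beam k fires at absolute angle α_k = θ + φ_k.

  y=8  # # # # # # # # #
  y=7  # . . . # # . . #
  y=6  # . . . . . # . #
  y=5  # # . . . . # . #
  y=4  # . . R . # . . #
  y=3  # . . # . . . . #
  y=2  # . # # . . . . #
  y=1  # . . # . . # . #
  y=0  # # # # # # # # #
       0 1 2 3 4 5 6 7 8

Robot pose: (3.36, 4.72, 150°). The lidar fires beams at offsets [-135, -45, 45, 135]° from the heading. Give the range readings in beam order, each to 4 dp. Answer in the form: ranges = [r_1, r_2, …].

ranges = [2.7331, 3.3957, 2.4433, 0.7454]

beam 1: φ=-135°, α=15°
  cosα=0.9659 sinα=0.2588 | (3,4) | tMaxX 0.6626 tMaxY 1.0818 | tΔX 1.0353 tΔY 3.8637
    t=0.6626 [x] (4,4)
    t=1.0818 [y] (4,5)
    t=1.6979 [x] (5,5)
    t=2.7331 [x] (6,5) — stop
  → r_1 = 2.7331
beam 2: φ=-45°, α=105°
  cosα=-0.2588 sinα=0.9659 | (3,4) | tMaxX 1.3909 tMaxY 0.2899 | tΔX 3.8637 tΔY 1.0353
    t=0.2899 [y] (3,5)
    t=1.3252 [y] (3,6)
    t=1.3909 [x] (2,6)
    t=2.3604 [y] (2,7)
    t=3.3957 [y] (2,8) — stop
  → r_2 = 3.3957
beam 3: φ=45°, α=195°
  cosα=-0.9659 sinα=-0.2588 | (3,4) | tMaxX 0.3727 tMaxY 2.7819 | tΔX 1.0353 tΔY 3.8637
    t=0.3727 [x] (2,4)
    t=1.4080 [x] (1,4)
    t=2.4433 [x] (0,4) — stop
  → r_3 = 2.4433
beam 4: φ=135°, α=285°
  cosα=0.2588 sinα=-0.9659 | (3,4) | tMaxX 2.4728 tMaxY 0.7454 | tΔX 3.8637 tΔY 1.0353
    t=0.7454 [y] (3,3) — stop
  → r_4 = 0.7454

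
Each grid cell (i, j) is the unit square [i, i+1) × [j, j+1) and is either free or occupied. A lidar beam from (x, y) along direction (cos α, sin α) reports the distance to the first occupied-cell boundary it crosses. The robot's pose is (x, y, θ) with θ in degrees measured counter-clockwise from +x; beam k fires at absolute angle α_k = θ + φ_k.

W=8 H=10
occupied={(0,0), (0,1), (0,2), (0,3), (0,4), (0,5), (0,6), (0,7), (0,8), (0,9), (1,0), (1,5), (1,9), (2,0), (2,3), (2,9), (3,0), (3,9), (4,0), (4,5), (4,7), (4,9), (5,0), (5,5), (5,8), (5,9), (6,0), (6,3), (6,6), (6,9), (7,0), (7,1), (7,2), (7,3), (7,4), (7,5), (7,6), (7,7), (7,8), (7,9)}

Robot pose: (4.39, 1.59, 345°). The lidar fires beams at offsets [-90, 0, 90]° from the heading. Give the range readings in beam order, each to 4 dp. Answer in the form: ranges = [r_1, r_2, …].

ranges = [0.6108, 2.2796, 3.5303]

beam 1: φ=-90°, α=255°
  cosα=-0.2588 sinα=-0.9659 | (4,1) | tMaxX 1.5068 tMaxY 0.6108 | tΔX 3.8637 tΔY 1.0353
    t=0.6108 [y] (4,0) — stop
  → r_1 = 0.6108
beam 2: φ=0°, α=345°
  cosα=0.9659 sinα=-0.2588 | (4,1) | tMaxX 0.6315 tMaxY 2.2796 | tΔX 1.0353 tΔY 3.8637
    t=0.6315 [x] (5,1)
    t=1.6668 [x] (6,1)
    t=2.2796 [y] (6,0) — stop
  → r_2 = 2.2796
beam 3: φ=90°, α=75°
  cosα=0.2588 sinα=0.9659 | (4,1) | tMaxX 2.3569 tMaxY 0.4245 | tΔX 3.8637 tΔY 1.0353
    t=0.4245 [y] (4,2)
    t=1.4597 [y] (4,3)
    t=2.3569 [x] (5,3)
    t=2.4950 [y] (5,4)
    t=3.5303 [y] (5,5) — stop
  → r_3 = 3.5303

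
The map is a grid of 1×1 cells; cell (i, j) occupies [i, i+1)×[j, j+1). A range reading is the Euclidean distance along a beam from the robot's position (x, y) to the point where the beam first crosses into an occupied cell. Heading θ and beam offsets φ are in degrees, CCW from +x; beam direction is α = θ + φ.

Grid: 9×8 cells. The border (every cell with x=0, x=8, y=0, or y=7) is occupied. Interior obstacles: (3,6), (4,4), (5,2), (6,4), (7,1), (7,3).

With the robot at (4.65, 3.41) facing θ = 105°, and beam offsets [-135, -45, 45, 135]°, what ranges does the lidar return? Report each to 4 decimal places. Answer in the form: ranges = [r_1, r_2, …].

beam 1: φ=-135°, α=330°
  cosα=0.8660 sinα=-0.5000 | (4,3) | tMaxX 0.4041 tMaxY 0.8200 | tΔX 1.1547 tΔY 2.0000
    t=0.4041 [x] (5,3)
    t=0.8200 [y] (5,2) — stop
  → r_1 = 0.8200
beam 2: φ=-45°, α=60°
  cosα=0.5000 sinα=0.8660 | (4,3) | tMaxX 0.7000 tMaxY 0.6813 | tΔX 2.0000 tΔY 1.1547
    t=0.6813 [y] (4,4) — stop
  → r_2 = 0.6813
beam 3: φ=45°, α=150°
  cosα=-0.8660 sinα=0.5000 | (4,3) | tMaxX 0.7506 tMaxY 1.1800 | tΔX 1.1547 tΔY 2.0000
    t=0.7506 [x] (3,3)
    t=1.1800 [y] (3,4)
    t=1.9053 [x] (2,4)
    t=3.0600 [x] (1,4)
    t=3.1800 [y] (1,5)
    t=4.2147 [x] (0,5) — stop
  → r_3 = 4.2147
beam 4: φ=135°, α=240°
  cosα=-0.5000 sinα=-0.8660 | (4,3) | tMaxX 1.3000 tMaxY 0.4734 | tΔX 2.0000 tΔY 1.1547
    t=0.4734 [y] (4,2)
    t=1.3000 [x] (3,2)
    t=1.6281 [y] (3,1)
    t=2.7828 [y] (3,0) — stop
  → r_4 = 2.7828

ranges = [0.8200, 0.6813, 4.2147, 2.7828]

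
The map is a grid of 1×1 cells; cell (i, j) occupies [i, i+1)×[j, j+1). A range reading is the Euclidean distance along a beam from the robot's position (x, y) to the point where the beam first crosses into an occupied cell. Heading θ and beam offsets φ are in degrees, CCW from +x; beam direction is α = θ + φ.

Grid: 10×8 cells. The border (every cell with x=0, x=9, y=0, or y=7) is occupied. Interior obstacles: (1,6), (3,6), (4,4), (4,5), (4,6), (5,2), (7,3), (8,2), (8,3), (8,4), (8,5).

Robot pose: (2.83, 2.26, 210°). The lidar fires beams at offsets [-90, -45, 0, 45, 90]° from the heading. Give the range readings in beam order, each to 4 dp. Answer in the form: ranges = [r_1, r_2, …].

ranges = [3.6600, 1.8946, 2.1131, 1.3044, 1.4549]

beam 1: φ=-90°, α=120°
  direction (-0.5000, 0.8660); cell (2,2); t to first gridline: x 1.6600, y 0.8545 (then +2.0000 / +1.1547)
    (2,3) via y @ 0.8545
    (1,3) via x @ 1.6600
    (1,4) via y @ 2.0092
    (1,5) via y @ 3.1639
    (0,5) via x @ 3.6600  # hit
  → r_1 = 3.6600
beam 2: φ=-45°, α=165°
  direction (-0.9659, 0.2588); cell (2,2); t to first gridline: x 0.8593, y 2.8591 (then +1.0353 / +3.8637)
    (1,2) via x @ 0.8593
    (0,2) via x @ 1.8946  # hit
  → r_2 = 1.8946
beam 3: φ=0°, α=210°
  direction (-0.8660, -0.5000); cell (2,2); t to first gridline: x 0.9584, y 0.5200 (then +1.1547 / +2.0000)
    (2,1) via y @ 0.5200
    (1,1) via x @ 0.9584
    (0,1) via x @ 2.1131  # hit
  → r_3 = 2.1131
beam 4: φ=45°, α=255°
  direction (-0.2588, -0.9659); cell (2,2); t to first gridline: x 3.2069, y 0.2692 (then +3.8637 / +1.0353)
    (2,1) via y @ 0.2692
    (2,0) via y @ 1.3044  # hit
  → r_4 = 1.3044
beam 5: φ=90°, α=300°
  direction (0.5000, -0.8660); cell (2,2); t to first gridline: x 0.3400, y 0.3002 (then +2.0000 / +1.1547)
    (2,1) via y @ 0.3002
    (3,1) via x @ 0.3400
    (3,0) via y @ 1.4549  # hit
  → r_5 = 1.4549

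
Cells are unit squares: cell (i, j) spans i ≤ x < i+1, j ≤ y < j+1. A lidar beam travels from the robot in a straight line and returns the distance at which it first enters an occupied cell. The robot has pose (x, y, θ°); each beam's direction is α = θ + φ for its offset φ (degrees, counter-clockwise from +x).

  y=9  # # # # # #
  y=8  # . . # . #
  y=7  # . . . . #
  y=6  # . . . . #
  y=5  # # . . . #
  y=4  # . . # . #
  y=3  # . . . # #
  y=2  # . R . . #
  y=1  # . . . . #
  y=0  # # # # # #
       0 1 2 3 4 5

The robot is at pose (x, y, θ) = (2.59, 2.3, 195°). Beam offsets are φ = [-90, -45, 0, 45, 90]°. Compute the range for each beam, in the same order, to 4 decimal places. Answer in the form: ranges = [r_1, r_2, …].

ranges = [2.7952, 1.8360, 1.6461, 1.5011, 1.3459]

beam 1: φ=-90°, α=105°
  d=(-0.2588,0.9659)  start (2,2)  tX=2.2796 tY=0.7247  stride 1/|dx|=3.8637 1/|dy|=1.0353
    cross y-line → (2,3), t=0.7247
    cross y-line → (2,4), t=1.7600
    cross x-line → (1,4), t=2.2796
    cross y-line → (1,5), t=2.7952 (wall)
  → r_1 = 2.7952
beam 2: φ=-45°, α=150°
  d=(-0.8660,0.5000)  start (2,2)  tX=0.6813 tY=1.4000  stride 1/|dx|=1.1547 1/|dy|=2.0000
    cross x-line → (1,2), t=0.6813
    cross y-line → (1,3), t=1.4000
    cross x-line → (0,3), t=1.8360 (wall)
  → r_2 = 1.8360
beam 3: φ=0°, α=195°
  d=(-0.9659,-0.2588)  start (2,2)  tX=0.6108 tY=1.1591  stride 1/|dx|=1.0353 1/|dy|=3.8637
    cross x-line → (1,2), t=0.6108
    cross y-line → (1,1), t=1.1591
    cross x-line → (0,1), t=1.6461 (wall)
  → r_3 = 1.6461
beam 4: φ=45°, α=240°
  d=(-0.5000,-0.8660)  start (2,2)  tX=1.1800 tY=0.3464  stride 1/|dx|=2.0000 1/|dy|=1.1547
    cross y-line → (2,1), t=0.3464
    cross x-line → (1,1), t=1.1800
    cross y-line → (1,0), t=1.5011 (wall)
  → r_4 = 1.5011
beam 5: φ=90°, α=285°
  d=(0.2588,-0.9659)  start (2,2)  tX=1.5841 tY=0.3106  stride 1/|dx|=3.8637 1/|dy|=1.0353
    cross y-line → (2,1), t=0.3106
    cross y-line → (2,0), t=1.3459 (wall)
  → r_5 = 1.3459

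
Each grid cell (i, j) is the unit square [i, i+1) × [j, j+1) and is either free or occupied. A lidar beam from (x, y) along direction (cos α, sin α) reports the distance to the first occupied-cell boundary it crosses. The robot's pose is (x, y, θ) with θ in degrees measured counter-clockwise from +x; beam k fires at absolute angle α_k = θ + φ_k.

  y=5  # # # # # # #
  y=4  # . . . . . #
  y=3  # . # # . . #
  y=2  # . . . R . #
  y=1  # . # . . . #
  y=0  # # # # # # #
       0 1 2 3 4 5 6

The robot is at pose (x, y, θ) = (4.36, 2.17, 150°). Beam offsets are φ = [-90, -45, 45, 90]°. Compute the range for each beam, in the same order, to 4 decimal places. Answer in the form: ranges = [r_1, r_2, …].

beam 1: φ=-90°, α=60°
  cosα=0.5000 sinα=0.8660 | (4,2) | tMaxX 1.2800 tMaxY 0.9584 | tΔX 2.0000 tΔY 1.1547
    t=0.9584 [y] (4,3)
    t=1.2800 [x] (5,3)
    t=2.1131 [y] (5,4)
    t=3.2678 [y] (5,5) — stop
  → r_1 = 3.2678
beam 2: φ=-45°, α=105°
  cosα=-0.2588 sinα=0.9659 | (4,2) | tMaxX 1.3909 tMaxY 0.8593 | tΔX 3.8637 tΔY 1.0353
    t=0.8593 [y] (4,3)
    t=1.3909 [x] (3,3) — stop
  → r_2 = 1.3909
beam 3: φ=45°, α=195°
  cosα=-0.9659 sinα=-0.2588 | (4,2) | tMaxX 0.3727 tMaxY 0.6568 | tΔX 1.0353 tΔY 3.8637
    t=0.3727 [x] (3,2)
    t=0.6568 [y] (3,1)
    t=1.4080 [x] (2,1) — stop
  → r_3 = 1.4080
beam 4: φ=90°, α=240°
  cosα=-0.5000 sinα=-0.8660 | (4,2) | tMaxX 0.7200 tMaxY 0.1963 | tΔX 2.0000 tΔY 1.1547
    t=0.1963 [y] (4,1)
    t=0.7200 [x] (3,1)
    t=1.3510 [y] (3,0) — stop
  → r_4 = 1.3510

ranges = [3.2678, 1.3909, 1.4080, 1.3510]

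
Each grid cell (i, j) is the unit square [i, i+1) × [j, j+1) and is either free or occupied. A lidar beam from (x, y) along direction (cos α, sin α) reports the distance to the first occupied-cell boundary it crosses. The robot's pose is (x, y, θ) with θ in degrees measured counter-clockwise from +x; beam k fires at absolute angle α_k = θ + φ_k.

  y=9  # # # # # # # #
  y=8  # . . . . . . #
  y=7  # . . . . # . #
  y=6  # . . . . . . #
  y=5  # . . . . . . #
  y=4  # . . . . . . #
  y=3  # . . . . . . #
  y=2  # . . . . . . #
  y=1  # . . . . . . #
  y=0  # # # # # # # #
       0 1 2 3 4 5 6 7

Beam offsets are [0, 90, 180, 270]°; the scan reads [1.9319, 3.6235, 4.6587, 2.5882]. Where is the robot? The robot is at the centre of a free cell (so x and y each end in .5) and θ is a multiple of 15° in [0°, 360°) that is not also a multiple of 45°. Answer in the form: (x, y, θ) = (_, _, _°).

Enumerate (i+0.5, j+0.5, θ) over the 47 free cells and 16 admissible headings. For each, cast all 4 beams and compare to the given ranges.
  (3.5, 5.5, 195°): beam 1 = 2.5882 ≠ 1.9319 ✗
  (3.5, 5.5, 210°): beam 1 = 2.8868 ≠ 1.9319 ✗
  (4.5, 8.5, 60°): beam 1 = 0.5774 ≠ 1.9319 ✗
  (6.5, 6.5, 15°): beam 1 = 0.5176 ≠ 1.9319 ✗
  …
  (4.5, 5.5, 75°): r_1=1.9319, r_2=3.6235, r_3=4.6587, r_4=2.5882 — all match ✓
No second candidate reproduces the full scan.

(x, y, θ) = (4.5, 5.5, 75°)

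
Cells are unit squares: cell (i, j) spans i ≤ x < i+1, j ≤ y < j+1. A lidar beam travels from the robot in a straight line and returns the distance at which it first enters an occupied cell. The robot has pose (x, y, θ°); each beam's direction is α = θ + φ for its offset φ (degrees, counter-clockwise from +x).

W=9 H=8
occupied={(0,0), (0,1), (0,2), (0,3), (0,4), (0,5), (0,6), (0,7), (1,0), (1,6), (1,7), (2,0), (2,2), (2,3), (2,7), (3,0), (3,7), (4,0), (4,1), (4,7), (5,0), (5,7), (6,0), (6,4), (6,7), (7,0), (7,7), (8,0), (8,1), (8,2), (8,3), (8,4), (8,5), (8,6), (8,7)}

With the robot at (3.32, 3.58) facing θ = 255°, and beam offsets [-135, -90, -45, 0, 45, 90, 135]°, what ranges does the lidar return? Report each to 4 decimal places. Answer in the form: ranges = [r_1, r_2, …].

beam 1: φ=-135°, α=120°
  d=(-0.5000,0.8660)  start (3,3)  tX=0.6400 tY=0.4850  stride 1/|dx|=2.0000 1/|dy|=1.1547
    cross y-line → (3,4), t=0.4850
    cross x-line → (2,4), t=0.6400
    cross y-line → (2,5), t=1.6397
    cross x-line → (1,5), t=2.6400
    cross y-line → (1,6), t=2.7944 (wall)
  → r_1 = 2.7944
beam 2: φ=-90°, α=165°
  d=(-0.9659,0.2588)  start (3,3)  tX=0.3313 tY=1.6228  stride 1/|dx|=1.0353 1/|dy|=3.8637
    cross x-line → (2,3), t=0.3313 (wall)
  → r_2 = 0.3313
beam 3: φ=-45°, α=210°
  d=(-0.8660,-0.5000)  start (3,3)  tX=0.3695 tY=1.1600  stride 1/|dx|=1.1547 1/|dy|=2.0000
    cross x-line → (2,3), t=0.3695 (wall)
  → r_3 = 0.3695
beam 4: φ=0°, α=255°
  d=(-0.2588,-0.9659)  start (3,3)  tX=1.2364 tY=0.6005  stride 1/|dx|=3.8637 1/|dy|=1.0353
    cross y-line → (3,2), t=0.6005
    cross x-line → (2,2), t=1.2364 (wall)
  → r_4 = 1.2364
beam 5: φ=45°, α=300°
  d=(0.5000,-0.8660)  start (3,3)  tX=1.3600 tY=0.6697  stride 1/|dx|=2.0000 1/|dy|=1.1547
    cross y-line → (3,2), t=0.6697
    cross x-line → (4,2), t=1.3600
    cross y-line → (4,1), t=1.8244 (wall)
  → r_5 = 1.8244
beam 6: φ=90°, α=345°
  d=(0.9659,-0.2588)  start (3,3)  tX=0.7040 tY=2.2409  stride 1/|dx|=1.0353 1/|dy|=3.8637
    cross x-line → (4,3), t=0.7040
    cross x-line → (5,3), t=1.7393
    cross y-line → (5,2), t=2.2409
    cross x-line → (6,2), t=2.7745
    cross x-line → (7,2), t=3.8098
    cross x-line → (8,2), t=4.8451 (wall)
  → r_6 = 4.8451
beam 7: φ=135°, α=30°
  d=(0.8660,0.5000)  start (3,3)  tX=0.7852 tY=0.8400  stride 1/|dx|=1.1547 1/|dy|=2.0000
    cross x-line → (4,3), t=0.7852
    cross y-line → (4,4), t=0.8400
    cross x-line → (5,4), t=1.9399
    cross y-line → (5,5), t=2.8400
    cross x-line → (6,5), t=3.0946
    cross x-line → (7,5), t=4.2493
    cross y-line → (7,6), t=4.8400
    cross x-line → (8,6), t=5.4040 (wall)
  → r_7 = 5.4040

ranges = [2.7944, 0.3313, 0.3695, 1.2364, 1.8244, 4.8451, 5.4040]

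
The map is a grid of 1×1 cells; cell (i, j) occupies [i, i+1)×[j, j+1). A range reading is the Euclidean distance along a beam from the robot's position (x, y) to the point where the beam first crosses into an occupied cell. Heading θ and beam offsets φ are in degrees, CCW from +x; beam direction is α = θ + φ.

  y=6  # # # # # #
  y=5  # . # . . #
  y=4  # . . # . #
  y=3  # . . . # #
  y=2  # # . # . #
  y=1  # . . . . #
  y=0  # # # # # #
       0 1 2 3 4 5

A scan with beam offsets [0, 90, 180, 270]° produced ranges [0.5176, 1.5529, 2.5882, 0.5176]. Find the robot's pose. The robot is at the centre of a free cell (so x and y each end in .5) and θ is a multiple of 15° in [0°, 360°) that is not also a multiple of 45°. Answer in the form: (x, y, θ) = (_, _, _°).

Candidates: 15 free-cell centres × 16 headings = 240 poses. Raycast each; keep the one whose scan matches to 4 dp.
  (3.5, 3.5, 255°): beam 2 = 0.5176 ≠ 1.5529 ✗
  (1.5, 1.5, 150°): beam 1 = 0.5774 ≠ 0.5176 ✗
  (4.5, 2.5, 105°): beam 2 = 0.5176 ≠ 1.5529 ✗
  (2.5, 1.5, 195°): beam 1 = 1.5529 ≠ 0.5176 ✗
  …
  (4.5, 1.5, 345°): r_1=0.5176, r_2=1.5529, r_3=2.5882, r_4=0.5176 — all match ✓
Unique over the lattice → pose = (4.5, 1.5, 345°).

(x, y, θ) = (4.5, 1.5, 345°)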